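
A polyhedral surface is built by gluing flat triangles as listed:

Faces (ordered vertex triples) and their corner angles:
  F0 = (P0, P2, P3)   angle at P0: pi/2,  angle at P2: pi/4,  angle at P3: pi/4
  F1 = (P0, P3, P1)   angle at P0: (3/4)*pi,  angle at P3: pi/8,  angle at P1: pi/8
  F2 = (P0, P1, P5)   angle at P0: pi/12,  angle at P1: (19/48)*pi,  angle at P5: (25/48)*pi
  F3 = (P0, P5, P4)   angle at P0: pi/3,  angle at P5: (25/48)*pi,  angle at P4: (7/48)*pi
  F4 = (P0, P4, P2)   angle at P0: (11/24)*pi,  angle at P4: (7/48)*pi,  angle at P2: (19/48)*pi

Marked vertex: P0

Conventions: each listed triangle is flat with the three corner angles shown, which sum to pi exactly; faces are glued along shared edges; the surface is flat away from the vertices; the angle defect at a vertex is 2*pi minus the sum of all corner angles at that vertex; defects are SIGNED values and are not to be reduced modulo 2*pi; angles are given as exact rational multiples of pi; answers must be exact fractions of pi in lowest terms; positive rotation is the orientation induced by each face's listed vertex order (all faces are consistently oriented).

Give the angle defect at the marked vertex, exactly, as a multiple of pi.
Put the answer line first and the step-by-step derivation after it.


Answer: defect(P0) = -pi/8

Sum of corner angles at P0: (17/8)*pi
defect = 2*pi - (17/8)*pi


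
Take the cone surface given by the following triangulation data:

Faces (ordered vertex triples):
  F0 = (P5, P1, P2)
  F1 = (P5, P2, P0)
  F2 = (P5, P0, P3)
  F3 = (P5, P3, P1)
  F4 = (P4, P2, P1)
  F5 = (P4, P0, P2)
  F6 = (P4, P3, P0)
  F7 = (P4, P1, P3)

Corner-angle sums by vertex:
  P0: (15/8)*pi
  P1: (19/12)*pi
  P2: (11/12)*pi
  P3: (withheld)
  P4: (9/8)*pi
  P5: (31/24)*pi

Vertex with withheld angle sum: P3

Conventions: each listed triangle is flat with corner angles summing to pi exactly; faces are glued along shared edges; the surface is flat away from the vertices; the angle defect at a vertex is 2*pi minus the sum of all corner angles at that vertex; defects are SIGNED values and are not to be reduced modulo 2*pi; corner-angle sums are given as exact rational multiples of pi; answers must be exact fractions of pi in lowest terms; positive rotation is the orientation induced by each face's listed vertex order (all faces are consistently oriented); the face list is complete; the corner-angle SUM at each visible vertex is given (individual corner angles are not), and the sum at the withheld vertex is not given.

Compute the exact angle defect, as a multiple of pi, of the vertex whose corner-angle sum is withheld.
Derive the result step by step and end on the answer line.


V = 6, E = 12, F = 8; chi = V - E + F = 2
Gauss-Bonnet: total defect = 2*pi*chi = 4*pi; visible defects sum to (77/24)*pi

Answer: defect(P3) = (19/24)*pi


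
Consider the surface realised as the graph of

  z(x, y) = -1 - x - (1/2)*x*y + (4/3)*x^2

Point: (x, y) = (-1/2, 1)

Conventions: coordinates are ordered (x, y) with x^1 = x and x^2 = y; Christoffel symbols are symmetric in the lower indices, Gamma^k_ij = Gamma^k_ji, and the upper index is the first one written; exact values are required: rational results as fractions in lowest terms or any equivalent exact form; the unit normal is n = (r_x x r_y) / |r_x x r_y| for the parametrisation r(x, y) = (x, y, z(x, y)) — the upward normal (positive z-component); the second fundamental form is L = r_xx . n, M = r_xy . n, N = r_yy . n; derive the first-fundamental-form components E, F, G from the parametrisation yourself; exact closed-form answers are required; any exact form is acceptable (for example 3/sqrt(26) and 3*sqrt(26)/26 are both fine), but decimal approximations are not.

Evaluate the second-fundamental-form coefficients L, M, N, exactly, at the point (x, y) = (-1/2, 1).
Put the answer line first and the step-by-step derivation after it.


Answer: L = 32*sqrt(1309)/1309, M = -6*sqrt(1309)/1309, N = 0

z_x = -17/6, z_y = 1/4, z_xx = 8/3, z_xy = -1/2, z_yy = 0
E = 325/36, F = -17/24, G = 17/16; answer radicand W^2 = 1309/144
unnormalised second-form numerators: l = 8/3, m = -1/2, n = 0; L = l/sqrt(1309/144), and similarly M = m/sqrt(W^2), N = n/sqrt(W^2)


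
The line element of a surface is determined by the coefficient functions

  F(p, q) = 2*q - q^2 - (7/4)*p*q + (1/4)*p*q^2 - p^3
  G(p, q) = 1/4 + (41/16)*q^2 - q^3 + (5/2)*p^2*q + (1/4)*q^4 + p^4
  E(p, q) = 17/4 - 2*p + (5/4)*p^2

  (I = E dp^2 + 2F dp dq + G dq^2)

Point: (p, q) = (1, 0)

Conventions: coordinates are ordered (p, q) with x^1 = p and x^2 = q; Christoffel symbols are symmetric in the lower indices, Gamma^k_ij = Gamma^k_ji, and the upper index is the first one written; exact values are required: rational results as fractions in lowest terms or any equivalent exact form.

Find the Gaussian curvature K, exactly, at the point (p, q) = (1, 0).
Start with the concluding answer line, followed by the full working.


Answer: K = -259/729

E = 7/2, F = -1, G = 5/4, EG - F^2 = 27/8 at the point
E_p = 1/2, E_q = 0, F_p = -3, F_q = 1/4, G_p = 4, G_q = 5/2
E_qq = 0, F_pq = -7/4, G_pp = 12
Using the Brioschi determinant formula for K from the metric derivatives:
M1 = [[-E_qq/2 + F_pq - G_pp/2, E_p/2, F_p - E_q/2], [F_q - G_p/2, E, F], [G_q/2, F, G]] = [[-31/4, 1/4, -3], [-7/4, 7/2, -1], [5/4, -1, 5/4]]; det M1 = -1155/64
M2 = [[0, E_q/2, G_p/2], [E_q/2, E, F], [G_p/2, F, G]] = [[0, 0, 2], [0, 7/2, -1], [2, -1, 5/4]]; det M2 = -14
det M1 - det M2 = -259/64; K = -259/64 / (27/8)^2 = -259/729


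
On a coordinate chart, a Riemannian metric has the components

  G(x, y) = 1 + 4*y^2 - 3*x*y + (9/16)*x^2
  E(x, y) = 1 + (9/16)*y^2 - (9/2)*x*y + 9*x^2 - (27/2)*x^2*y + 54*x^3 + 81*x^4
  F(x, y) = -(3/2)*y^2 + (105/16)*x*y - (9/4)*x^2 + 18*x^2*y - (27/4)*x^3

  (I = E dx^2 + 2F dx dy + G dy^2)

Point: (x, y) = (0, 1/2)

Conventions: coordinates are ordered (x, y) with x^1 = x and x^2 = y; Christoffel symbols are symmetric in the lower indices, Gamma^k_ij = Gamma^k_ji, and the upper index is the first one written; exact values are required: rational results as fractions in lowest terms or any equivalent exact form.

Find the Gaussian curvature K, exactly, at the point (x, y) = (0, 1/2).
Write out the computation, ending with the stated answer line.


E = 73/64, F = -3/8, G = 2, EG - F^2 = 137/64 at the point
E_x = -9/4, E_y = 9/16, F_x = 105/32, F_y = -3/2, G_x = -3/2, G_y = 4
E_yy = 9/8, F_xy = 105/16, G_xx = 9/8
Brioschi: K = (det M1 - det M2) / (EG - F^2)^2 with the standard first/second-derivative matrices M1, M2.
M1 = [[-E_yy/2 + F_xy - G_xx/2, E_x/2, F_x - E_y/2], [F_y - G_x/2, E, F], [G_y/2, F, G]] = [[87/16, -9/8, 3], [-3/4, 73/64, -3/8], [2, -3/8, 2]]; det M1 = 4911/1024
M2 = [[0, E_y/2, G_x/2], [E_y/2, E, F], [G_x/2, F, G]] = [[0, 9/32, -3/4], [9/32, 73/64, -3/8], [-3/4, -3/8, 2]]; det M2 = -657/1024
det M1 - det M2 = 87/16; K = 87/16 / (137/64)^2 = 22272/18769

Answer: K = 22272/18769


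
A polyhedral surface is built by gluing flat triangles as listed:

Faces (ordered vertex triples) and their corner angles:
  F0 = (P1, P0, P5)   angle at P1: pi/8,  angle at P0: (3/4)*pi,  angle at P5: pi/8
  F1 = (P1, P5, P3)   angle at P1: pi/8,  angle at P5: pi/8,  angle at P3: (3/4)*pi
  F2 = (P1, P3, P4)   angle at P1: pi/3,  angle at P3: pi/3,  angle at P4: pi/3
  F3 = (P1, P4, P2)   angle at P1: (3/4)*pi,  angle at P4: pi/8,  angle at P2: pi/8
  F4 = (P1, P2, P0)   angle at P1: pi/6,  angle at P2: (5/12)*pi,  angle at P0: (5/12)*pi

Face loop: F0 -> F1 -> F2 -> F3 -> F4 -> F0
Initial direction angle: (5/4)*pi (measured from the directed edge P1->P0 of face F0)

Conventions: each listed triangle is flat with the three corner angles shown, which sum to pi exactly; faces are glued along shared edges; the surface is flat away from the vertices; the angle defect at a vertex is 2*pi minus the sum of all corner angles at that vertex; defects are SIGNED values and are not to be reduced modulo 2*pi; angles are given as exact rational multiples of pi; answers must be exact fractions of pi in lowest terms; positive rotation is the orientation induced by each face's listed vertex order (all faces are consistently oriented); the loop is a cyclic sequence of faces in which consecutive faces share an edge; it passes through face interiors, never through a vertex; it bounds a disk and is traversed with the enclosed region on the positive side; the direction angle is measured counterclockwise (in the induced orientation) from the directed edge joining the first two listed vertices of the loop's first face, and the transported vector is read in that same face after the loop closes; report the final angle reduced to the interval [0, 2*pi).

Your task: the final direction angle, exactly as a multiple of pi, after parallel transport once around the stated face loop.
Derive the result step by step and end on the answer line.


enclosed vertex P1: corner angles sum to (3/2)*pi, defect = 2*pi - (3/2)*pi = pi/2
transport around the loop rotates by the sum of enclosed defects; add to the initial angle mod 2*pi
final angle = (5/4)*pi + pi/2 = (7/4)*pi (mod 2*pi)

Answer: final direction angle = (7/4)*pi


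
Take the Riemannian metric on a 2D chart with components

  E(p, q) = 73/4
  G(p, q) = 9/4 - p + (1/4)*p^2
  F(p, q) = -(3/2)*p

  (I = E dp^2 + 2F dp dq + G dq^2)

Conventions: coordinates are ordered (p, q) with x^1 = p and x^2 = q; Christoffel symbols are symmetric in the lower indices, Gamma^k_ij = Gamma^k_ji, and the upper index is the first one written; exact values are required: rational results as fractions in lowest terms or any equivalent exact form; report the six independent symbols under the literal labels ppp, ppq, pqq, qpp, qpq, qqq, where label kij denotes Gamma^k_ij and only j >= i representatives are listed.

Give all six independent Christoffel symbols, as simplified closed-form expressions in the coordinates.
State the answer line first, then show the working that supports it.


Answer: Gamma_ppp = -36*p/(37*p^2 - 292*p + 657), Gamma_ppq = (6*p^2 - 12*p)/(37*p^2 - 292*p + 657), Gamma_pqq = (-p^3 + 6*p^2 - 17*p + 18)/(37*p^2 - 292*p + 657), Gamma_qpp = -438/(37*p^2 - 292*p + 657), Gamma_qpq = (73*p - 146)/(37*p^2 - 292*p + 657), Gamma_qqq = (-6*p^2 + 12*p)/(37*p^2 - 292*p + 657)

E = 73/4; F = -(3/2)*p; G = 9/4 - p + (1/4)*p^2
Gamma^k_ij = (1/2) g^{kl} (d_i g_jl + d_j g_il - d_l g_ij), with g^inv = (1/(EG-F^2)) [[G, -F], [-F, E]]
first partials: E_p = 0, E_q = 0, F_p = -3/2, F_q = 0, G_p = -1 + (1/2)*p, G_q = 0
D = EG - F^2 = 657/16 - (73/4)*p + (37/16)*p^2
expanded: Gamma^p_pp = (G E_p - 2F F_p + F E_q)/(2D), Gamma^p_pq = (G E_q - F G_p)/(2D), Gamma^p_qq = (2G F_q - G G_p - F G_q)/(2D), Gamma^q_pp = (2E F_p - E E_q - F E_p)/(2D), Gamma^q_pq = (E G_p - F E_q)/(2D), Gamma^q_qq = (E G_q - 2F F_q + F G_p)/(2D); substitute and cancel common factors


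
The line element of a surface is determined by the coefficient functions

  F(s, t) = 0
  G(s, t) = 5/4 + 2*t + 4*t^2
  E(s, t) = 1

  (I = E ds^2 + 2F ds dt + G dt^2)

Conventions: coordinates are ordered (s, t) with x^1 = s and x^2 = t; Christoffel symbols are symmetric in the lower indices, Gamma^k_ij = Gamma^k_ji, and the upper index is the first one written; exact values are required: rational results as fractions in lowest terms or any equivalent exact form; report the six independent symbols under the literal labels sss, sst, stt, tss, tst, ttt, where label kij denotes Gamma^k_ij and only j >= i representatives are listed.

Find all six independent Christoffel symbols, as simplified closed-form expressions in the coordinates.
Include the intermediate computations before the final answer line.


E = 1; F = 0; G = 5/4 + 2*t + 4*t^2
Gamma^k_ij = (1/2) g^{kl} (d_i g_jl + d_j g_il - d_l g_ij), with g^inv = (1/(EG-F^2)) [[G, -F], [-F, E]]
first partials: E_s = 0, E_t = 0, F_s = 0, F_t = 0, G_s = 0, G_t = 2 + 8*t
D = EG - F^2 = 5/4 + 2*t + 4*t^2
expanded: Gamma^s_ss = (G E_s - 2F F_s + F E_t)/(2D), Gamma^s_st = (G E_t - F G_s)/(2D), Gamma^s_tt = (2G F_t - G G_s - F G_t)/(2D), Gamma^t_ss = (2E F_s - E E_t - F E_s)/(2D), Gamma^t_st = (E G_s - F E_t)/(2D), Gamma^t_tt = (E G_t - 2F F_t + F G_s)/(2D); substitute and cancel common factors

Answer: Gamma_sss = 0, Gamma_sst = 0, Gamma_stt = 0, Gamma_tss = 0, Gamma_tst = 0, Gamma_ttt = (16*t + 4)/(16*t^2 + 8*t + 5)


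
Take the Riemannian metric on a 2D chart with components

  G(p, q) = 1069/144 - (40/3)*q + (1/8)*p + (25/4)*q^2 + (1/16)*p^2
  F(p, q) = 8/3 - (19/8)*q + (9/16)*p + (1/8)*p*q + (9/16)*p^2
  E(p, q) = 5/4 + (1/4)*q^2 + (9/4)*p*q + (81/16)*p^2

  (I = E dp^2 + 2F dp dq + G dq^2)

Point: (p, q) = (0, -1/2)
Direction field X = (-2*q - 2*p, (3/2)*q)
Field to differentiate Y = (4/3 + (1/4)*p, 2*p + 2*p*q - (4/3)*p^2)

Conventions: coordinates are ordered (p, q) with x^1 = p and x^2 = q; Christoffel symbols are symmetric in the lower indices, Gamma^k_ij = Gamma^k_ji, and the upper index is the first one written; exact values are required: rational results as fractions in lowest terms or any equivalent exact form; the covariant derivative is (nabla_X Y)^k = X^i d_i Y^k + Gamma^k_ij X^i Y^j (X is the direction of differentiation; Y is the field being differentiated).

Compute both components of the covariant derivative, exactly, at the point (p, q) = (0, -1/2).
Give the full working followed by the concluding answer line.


E = 21/16, F = 185/48, G = 1127/72 at the point
E_p = -9/8, E_q = -1/4, F_p = 1/2, F_q = -19/8, G_p = 1/8, G_q = -235/12
EG - F^2 = 13109/2304;  g^inv = (2304/13109) * [[1127/72, -185/48], [-185/48, 21/16]]
first-kind symbols [ij,l] = (1/2)(d_i g_jl + d_j g_il - d_l g_ij): [pp,p] = E_p/2 = -9/16, [pp,q] = F_p - E_q/2 = 5/8, [pq,p] = E_q/2 = -1/8, [pq,q] = G_p/2 = 1/16, [qq,p] = F_q - G_p/2 = -39/16, [qq,q] = G_q/2 = -235/24
Gamma^p_ij = (G*[ij,p] - F*[ij,q])/(EG - F^2), Gamma^q_ij = (E*[ij,q] - F*[ij,p])/(EG - F^2)
Gamma_ppp = -25836/13109, Gamma_ppq = -5063/13109, Gamma_pqq = -956/13109, Gamma_qpp = 6885/13109, Gamma_qpq = 1299/13109, Gamma_qqq = -7965/13109
X = (1, -3/4), Y = (4/3, 0) at the point

Answer: (nabla_X Y)^p = -104431/52436, (nabla_X Y)^q = 20990/13109


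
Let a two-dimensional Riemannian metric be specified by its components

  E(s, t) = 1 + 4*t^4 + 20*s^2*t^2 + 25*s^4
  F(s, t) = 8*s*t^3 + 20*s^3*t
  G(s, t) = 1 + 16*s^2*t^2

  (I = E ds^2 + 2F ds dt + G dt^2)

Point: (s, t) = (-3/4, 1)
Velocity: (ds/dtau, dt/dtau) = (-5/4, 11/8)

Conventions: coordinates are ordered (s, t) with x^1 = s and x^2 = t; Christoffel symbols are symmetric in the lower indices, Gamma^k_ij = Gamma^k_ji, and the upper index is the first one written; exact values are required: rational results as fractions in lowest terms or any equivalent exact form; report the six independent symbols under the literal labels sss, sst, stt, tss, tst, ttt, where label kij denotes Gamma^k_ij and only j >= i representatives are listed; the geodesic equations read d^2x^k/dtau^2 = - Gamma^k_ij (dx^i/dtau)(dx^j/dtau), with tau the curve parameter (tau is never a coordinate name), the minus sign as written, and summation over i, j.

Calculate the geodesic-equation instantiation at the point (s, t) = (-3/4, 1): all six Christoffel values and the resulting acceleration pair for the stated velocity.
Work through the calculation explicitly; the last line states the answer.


E = 6185/256, F = -231/16, G = 10 at the point
E_s = -1155/16, E_t = 77/2, F_s = 167/4, F_t = -423/16, G_s = -24, G_t = 18
EG - F^2 = 8489/256;  g^inv = (256/8489) * [[10, 231/16], [231/16, 6185/256]]
first-kind symbols [ij,l] = (1/2)(d_i g_jl + d_j g_il - d_l g_ij): [ss,s] = E_s/2 = -1155/32, [ss,t] = F_s - E_t/2 = 45/2, [st,s] = E_t/2 = 77/4, [st,t] = G_s/2 = -12, [tt,s] = F_t - G_s/2 = -231/16, [tt,t] = G_t/2 = 9
Gamma^s_ij = (G*[ij,s] - F*[ij,t])/(EG - F^2), Gamma^t_ij = (E*[ij,t] - F*[ij,s])/(EG - F^2)
Gamma_sss = -9240/8489, Gamma_sst = 4928/8489, Gamma_stt = -3696/8489, Gamma_tss = 5760/8489, Gamma_tst = -3072/8489, Gamma_ttt = 2304/8489
d^2s/dtau^2 = -(Gamma_sss*(-5/4)^2 + 2*Gamma_sst*(-5/4)*(11/8) + Gamma_stt*(11/8)^2) = 153461/33956
d^2t/dtau^2 = -(Gamma_tss*(-5/4)^2 + 2*Gamma_tst*(-5/4)*(11/8) + Gamma_ttt*(11/8)^2) = -23916/8489

Answer: Gamma_sss = -9240/8489, Gamma_sst = 4928/8489, Gamma_stt = -3696/8489, Gamma_tss = 5760/8489, Gamma_tst = -3072/8489, Gamma_ttt = 2304/8489; accelerations (d^2s/dtau^2, d^2t/dtau^2) = (153461/33956, -23916/8489)


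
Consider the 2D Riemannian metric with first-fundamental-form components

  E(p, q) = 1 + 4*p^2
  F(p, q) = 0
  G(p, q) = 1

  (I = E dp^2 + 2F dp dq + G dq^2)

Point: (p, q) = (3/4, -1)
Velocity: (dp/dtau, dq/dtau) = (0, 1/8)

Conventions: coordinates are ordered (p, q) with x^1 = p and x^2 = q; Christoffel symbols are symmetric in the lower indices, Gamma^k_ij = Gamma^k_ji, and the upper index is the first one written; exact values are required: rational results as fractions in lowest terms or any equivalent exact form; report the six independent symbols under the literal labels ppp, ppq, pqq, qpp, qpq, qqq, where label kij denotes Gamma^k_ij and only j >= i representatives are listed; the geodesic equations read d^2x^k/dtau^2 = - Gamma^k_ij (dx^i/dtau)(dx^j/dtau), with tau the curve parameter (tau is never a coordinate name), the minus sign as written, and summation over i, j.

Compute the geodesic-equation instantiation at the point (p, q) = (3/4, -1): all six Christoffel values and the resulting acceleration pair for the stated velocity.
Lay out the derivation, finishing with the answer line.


E = 13/4, F = 0, G = 1 at the point
E_p = 6, E_q = 0, F_p = 0, F_q = 0, G_p = 0, G_q = 0
EG - F^2 = 13/4;  g^inv = (4/13) * [[1, 0], [0, 13/4]]
first-kind symbols [ij,l] = (1/2)(d_i g_jl + d_j g_il - d_l g_ij): [pp,p] = E_p/2 = 3, [pp,q] = F_p - E_q/2 = 0, [pq,p] = E_q/2 = 0, [pq,q] = G_p/2 = 0, [qq,p] = F_q - G_p/2 = 0, [qq,q] = G_q/2 = 0
Gamma^p_ij = (G*[ij,p] - F*[ij,q])/(EG - F^2), Gamma^q_ij = (E*[ij,q] - F*[ij,p])/(EG - F^2)
Gamma_ppp = 12/13, Gamma_ppq = 0, Gamma_pqq = 0, Gamma_qpp = 0, Gamma_qpq = 0, Gamma_qqq = 0
d^2p/dtau^2 = -(Gamma_ppp*(0)^2 + 2*Gamma_ppq*(0)*(1/8) + Gamma_pqq*(1/8)^2) = 0
d^2q/dtau^2 = -(Gamma_qpp*(0)^2 + 2*Gamma_qpq*(0)*(1/8) + Gamma_qqq*(1/8)^2) = 0

Answer: Gamma_ppp = 12/13, Gamma_ppq = 0, Gamma_pqq = 0, Gamma_qpp = 0, Gamma_qpq = 0, Gamma_qqq = 0; accelerations (d^2p/dtau^2, d^2q/dtau^2) = (0, 0)


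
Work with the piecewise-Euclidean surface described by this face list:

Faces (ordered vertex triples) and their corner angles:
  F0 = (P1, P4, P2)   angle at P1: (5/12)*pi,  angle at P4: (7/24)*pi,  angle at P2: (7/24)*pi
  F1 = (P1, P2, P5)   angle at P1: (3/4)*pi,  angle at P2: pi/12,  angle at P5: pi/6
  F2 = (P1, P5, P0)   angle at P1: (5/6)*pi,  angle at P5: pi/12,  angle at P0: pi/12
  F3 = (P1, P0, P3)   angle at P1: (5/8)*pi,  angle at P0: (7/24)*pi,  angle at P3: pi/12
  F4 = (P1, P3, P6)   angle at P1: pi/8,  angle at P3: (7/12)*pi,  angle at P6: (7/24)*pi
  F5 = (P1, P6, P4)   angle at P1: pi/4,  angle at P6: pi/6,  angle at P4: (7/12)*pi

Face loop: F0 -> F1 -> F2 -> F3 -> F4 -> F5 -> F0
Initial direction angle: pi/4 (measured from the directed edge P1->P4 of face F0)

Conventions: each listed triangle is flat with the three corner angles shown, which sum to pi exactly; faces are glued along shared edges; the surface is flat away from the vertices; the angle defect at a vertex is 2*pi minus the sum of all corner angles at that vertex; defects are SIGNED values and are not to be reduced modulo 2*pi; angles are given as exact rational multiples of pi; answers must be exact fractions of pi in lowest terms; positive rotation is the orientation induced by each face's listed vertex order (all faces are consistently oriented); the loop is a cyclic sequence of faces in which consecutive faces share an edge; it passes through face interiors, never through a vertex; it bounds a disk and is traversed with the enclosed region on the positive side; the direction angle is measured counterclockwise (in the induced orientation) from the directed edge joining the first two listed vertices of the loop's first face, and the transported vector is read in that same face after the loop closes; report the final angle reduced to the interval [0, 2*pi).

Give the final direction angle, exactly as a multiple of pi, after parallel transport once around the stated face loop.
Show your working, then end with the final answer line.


enclosed vertex P1: corner angles sum to 3*pi, defect = 2*pi - 3*pi = -pi
the final direction is the initial angle plus the enclosed defects, taken mod 2*pi in the induced orientation
final angle = pi/4 - pi = (5/4)*pi (mod 2*pi)

Answer: final direction angle = (5/4)*pi


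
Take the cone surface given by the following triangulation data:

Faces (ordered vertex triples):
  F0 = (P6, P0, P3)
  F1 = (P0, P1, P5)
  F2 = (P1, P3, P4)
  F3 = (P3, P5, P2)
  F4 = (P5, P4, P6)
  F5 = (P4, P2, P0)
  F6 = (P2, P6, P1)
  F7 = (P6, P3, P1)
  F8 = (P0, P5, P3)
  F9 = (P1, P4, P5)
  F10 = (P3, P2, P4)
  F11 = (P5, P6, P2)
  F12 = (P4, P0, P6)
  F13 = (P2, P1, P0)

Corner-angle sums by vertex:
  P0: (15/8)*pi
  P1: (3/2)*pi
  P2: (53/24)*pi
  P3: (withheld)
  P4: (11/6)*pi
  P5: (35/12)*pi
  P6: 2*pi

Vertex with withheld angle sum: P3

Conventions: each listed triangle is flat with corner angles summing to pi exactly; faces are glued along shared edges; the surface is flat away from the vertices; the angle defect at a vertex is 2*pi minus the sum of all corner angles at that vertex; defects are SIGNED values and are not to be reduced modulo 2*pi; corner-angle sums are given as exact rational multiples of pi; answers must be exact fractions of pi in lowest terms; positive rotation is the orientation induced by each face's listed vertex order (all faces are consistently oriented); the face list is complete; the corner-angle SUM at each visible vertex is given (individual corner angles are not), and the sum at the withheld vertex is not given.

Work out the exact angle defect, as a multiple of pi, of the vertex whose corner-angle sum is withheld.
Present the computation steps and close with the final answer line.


V = 7, E = 21, F = 14; chi = V - E + F = 0
Gauss-Bonnet: total defect = 2*pi*chi = 0; visible defects sum to -pi/3

Answer: defect(P3) = pi/3


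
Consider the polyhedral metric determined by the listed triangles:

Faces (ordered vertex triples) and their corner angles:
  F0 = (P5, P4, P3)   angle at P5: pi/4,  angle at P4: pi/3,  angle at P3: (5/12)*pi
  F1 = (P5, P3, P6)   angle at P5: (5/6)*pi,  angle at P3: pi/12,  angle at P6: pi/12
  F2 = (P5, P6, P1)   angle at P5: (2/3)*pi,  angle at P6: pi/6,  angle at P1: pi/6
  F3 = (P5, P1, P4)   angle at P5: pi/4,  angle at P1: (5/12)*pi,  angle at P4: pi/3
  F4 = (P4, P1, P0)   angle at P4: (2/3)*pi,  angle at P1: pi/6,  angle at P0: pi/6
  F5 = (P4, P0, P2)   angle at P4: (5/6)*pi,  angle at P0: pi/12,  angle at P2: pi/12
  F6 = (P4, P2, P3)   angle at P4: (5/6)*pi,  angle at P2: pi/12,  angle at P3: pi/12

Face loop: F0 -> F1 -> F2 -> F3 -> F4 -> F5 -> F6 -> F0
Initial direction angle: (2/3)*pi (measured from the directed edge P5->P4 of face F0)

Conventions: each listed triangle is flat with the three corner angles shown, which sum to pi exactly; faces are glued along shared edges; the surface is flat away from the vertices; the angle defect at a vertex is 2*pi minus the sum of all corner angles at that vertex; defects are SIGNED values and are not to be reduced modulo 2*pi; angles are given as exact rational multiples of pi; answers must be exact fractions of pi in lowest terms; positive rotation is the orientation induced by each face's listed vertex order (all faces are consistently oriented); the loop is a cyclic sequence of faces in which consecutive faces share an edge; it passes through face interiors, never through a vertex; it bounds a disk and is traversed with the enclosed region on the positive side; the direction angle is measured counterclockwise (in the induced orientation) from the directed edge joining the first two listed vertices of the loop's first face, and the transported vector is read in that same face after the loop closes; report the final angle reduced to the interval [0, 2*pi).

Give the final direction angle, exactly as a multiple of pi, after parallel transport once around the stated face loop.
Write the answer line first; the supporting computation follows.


Answer: final direction angle = (5/3)*pi

enclosed vertex P4: corner angles sum to 3*pi, defect = 2*pi - 3*pi = -pi
enclosed vertex P5: corner angles sum to 2*pi, defect = 2*pi - 2*pi = 0
transport around the loop rotates by the sum of enclosed defects; add to the initial angle mod 2*pi
final angle = (2/3)*pi - pi = (5/3)*pi (mod 2*pi)


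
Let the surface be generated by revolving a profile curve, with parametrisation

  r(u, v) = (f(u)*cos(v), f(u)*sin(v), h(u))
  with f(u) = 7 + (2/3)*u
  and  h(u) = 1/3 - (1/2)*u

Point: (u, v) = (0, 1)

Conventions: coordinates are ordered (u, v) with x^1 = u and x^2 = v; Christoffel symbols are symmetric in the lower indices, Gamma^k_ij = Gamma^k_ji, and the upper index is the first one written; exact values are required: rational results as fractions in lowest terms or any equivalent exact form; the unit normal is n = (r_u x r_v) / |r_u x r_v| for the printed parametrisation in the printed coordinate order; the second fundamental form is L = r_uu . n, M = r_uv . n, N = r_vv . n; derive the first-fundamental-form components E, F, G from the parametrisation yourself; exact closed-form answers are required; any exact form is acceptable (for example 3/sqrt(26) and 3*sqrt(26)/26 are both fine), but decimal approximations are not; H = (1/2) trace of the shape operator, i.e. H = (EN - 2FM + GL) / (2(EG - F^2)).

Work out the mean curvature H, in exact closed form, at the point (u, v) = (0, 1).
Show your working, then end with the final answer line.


f = 7, f' = 2/3, f'' = 0, h' = -1/2, h'' = 0
E = 25/36, F = 0, G = 49; answer radicand W^2 = 25/36
unnormalised second-form numerators: l = 0, m = 0, n = -7/2; L = l/sqrt(25/36), and similarly M = m/sqrt(W^2), N = n/sqrt(W^2)
H = (E*n - 2*F*m + G*l) / (2*(EG - F^2)*sqrt(W^2)); E*n - 2*F*m + G*l = -175/72, EG - F^2 = 1225/36, so H = (-1/28)/sqrt(25/36)

Answer: H = -3/70


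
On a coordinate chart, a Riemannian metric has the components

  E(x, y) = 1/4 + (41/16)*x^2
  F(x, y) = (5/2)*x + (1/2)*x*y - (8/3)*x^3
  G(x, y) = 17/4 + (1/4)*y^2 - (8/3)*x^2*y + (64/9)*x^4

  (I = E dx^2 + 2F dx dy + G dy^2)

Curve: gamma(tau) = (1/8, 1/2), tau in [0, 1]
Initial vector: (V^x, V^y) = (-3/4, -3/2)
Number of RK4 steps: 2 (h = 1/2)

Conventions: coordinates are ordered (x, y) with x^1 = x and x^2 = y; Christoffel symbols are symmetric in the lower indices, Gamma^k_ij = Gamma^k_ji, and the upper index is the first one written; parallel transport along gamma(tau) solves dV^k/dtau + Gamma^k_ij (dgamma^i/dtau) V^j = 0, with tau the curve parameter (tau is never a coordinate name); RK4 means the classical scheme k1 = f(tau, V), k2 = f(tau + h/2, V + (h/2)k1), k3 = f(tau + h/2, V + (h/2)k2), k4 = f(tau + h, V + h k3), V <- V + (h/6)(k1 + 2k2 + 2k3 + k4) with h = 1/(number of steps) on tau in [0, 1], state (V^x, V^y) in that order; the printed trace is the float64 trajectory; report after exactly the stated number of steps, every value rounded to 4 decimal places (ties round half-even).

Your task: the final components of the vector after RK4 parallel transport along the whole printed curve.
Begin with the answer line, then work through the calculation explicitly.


Answer: V^x = -0.7500, V^y = -1.5000

gamma'(tau) = (0, 0); f(tau, V)^k = -Gamma^k_ij(gamma(tau)) gamma'^i(tau) V^j; h = 1/2; intermediate values shown to 6 dp
curve data and Christoffel symbols at the stage parameters:
  tau = 0.000000: gamma = (0.125000, 0.500000), gamma' = (0.000000, 0.000000); Gamma_xxx = 0.430338, Gamma_xxy = 0.041587, Gamma_xyy = 0.733545, Gamma_yxx = 0.577470, Gamma_yxy = -0.035629, Gamma_yyy = -0.033579
  tau = 0.250000: gamma = (0.125000, 0.500000), gamma' = (0.000000, 0.000000); Gamma_xxx = 0.430338, Gamma_xxy = 0.041587, Gamma_xyy = 0.733545, Gamma_yxx = 0.577470, Gamma_yxy = -0.035629, Gamma_yyy = -0.033579
  tau = 0.500000: gamma = (0.125000, 0.500000), gamma' = (0.000000, 0.000000); Gamma_xxx = 0.430338, Gamma_xxy = 0.041587, Gamma_xyy = 0.733545, Gamma_yxx = 0.577470, Gamma_yxy = -0.035629, Gamma_yyy = -0.033579
  tau = 0.750000: gamma = (0.125000, 0.500000), gamma' = (0.000000, 0.000000); Gamma_xxx = 0.430338, Gamma_xxy = 0.041587, Gamma_xyy = 0.733545, Gamma_yxx = 0.577470, Gamma_yxy = -0.035629, Gamma_yyy = -0.033579
  tau = 1.000000: gamma = (0.125000, 0.500000), gamma' = (0.000000, 0.000000); Gamma_xxx = 0.430338, Gamma_xxy = 0.041587, Gamma_xyy = 0.733545, Gamma_yxx = 0.577470, Gamma_yxy = -0.035629, Gamma_yyy = -0.033579
step 0: V^x = -0.7500, V^y = -1.5000
step 1: k1 = (0.000000, 0.000000), k2 = (0.000000, 0.000000), k3 = (0.000000, 0.000000), k4 = (0.000000, 0.000000); V <- V + (h/6)(k1 + 2k2 + 2k3 + k4): V^x = -0.7500, V^y = -1.5000
step 2: k1 = (0.000000, 0.000000), k2 = (0.000000, 0.000000), k3 = (0.000000, 0.000000), k4 = (0.000000, 0.000000); V <- V + (h/6)(k1 + 2k2 + 2k3 + k4): V^x = -0.7500, V^y = -1.5000


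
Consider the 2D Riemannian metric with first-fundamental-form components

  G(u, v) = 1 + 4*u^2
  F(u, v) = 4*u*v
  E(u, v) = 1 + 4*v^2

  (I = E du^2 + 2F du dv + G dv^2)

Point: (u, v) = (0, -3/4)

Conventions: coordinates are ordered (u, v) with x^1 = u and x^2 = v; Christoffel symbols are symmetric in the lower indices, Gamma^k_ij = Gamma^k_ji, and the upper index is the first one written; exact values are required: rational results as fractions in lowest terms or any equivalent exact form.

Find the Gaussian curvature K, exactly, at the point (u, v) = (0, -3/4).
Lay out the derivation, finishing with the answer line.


E = 13/4, F = 0, G = 1, EG - F^2 = 13/4 at the point
E_u = 0, E_v = -6, F_u = -3, F_v = 0, G_u = 0, G_v = 0
E_vv = 8, F_uv = 4, G_uu = 8
Evaluate Brioschi's two determinant matrices M1, M2 and divide by (EG - F^2)^2.
M1 = [[-E_vv/2 + F_uv - G_uu/2, E_u/2, F_u - E_v/2], [F_v - G_u/2, E, F], [G_v/2, F, G]] = [[-4, 0, 0], [0, 13/4, 0], [0, 0, 1]]; det M1 = -13
M2 = [[0, E_v/2, G_u/2], [E_v/2, E, F], [G_u/2, F, G]] = [[0, -3, 0], [-3, 13/4, 0], [0, 0, 1]]; det M2 = -9
det M1 - det M2 = -4; K = -4 / (13/4)^2 = -64/169

Answer: K = -64/169


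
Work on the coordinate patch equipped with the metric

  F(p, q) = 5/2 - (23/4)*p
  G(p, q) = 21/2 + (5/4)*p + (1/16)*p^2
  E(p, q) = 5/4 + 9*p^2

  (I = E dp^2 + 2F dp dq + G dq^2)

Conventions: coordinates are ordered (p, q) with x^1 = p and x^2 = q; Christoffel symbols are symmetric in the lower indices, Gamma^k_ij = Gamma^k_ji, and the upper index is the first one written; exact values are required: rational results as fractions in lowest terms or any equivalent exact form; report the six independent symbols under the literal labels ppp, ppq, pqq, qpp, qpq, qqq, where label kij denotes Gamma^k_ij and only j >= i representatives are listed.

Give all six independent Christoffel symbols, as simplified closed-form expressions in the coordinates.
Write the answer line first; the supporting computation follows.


Answer: Gamma_ppp = (36*p^3 + 720*p^2 + 3932*p + 920)/(36*p^4 + 720*p^3 + 3937*p^2 + 1940*p + 440), Gamma_ppq = (23*p^2 + 220*p - 100)/(36*p^4 + 720*p^3 + 3937*p^2 + 1940*p + 440), Gamma_pqq = (-p^3 - 30*p^2 - 368*p - 1680)/(144*p^4 + 2880*p^3 + 15748*p^2 + 7760*p + 1760), Gamma_qpp = (-1440*p - 460)/(36*p^4 + 720*p^3 + 3937*p^2 + 1940*p + 440), Gamma_qpq = (36*p^3 + 360*p^2 + 5*p + 50)/(36*p^4 + 720*p^3 + 3937*p^2 + 1940*p + 440), Gamma_qqq = (-23*p^2 - 220*p + 100)/(36*p^4 + 720*p^3 + 3937*p^2 + 1940*p + 440)

E = 5/4 + 9*p^2; F = 5/2 - (23/4)*p; G = 21/2 + (5/4)*p + (1/16)*p^2
Gamma^k_ij = (1/2) g^{kl} (d_i g_jl + d_j g_il - d_l g_ij), with g^inv = (1/(EG-F^2)) [[G, -F], [-F, E]]
first partials: E_p = 18*p, E_q = 0, F_p = -23/4, F_q = 0, G_p = 5/4 + (1/8)*p, G_q = 0
D = EG - F^2 = 55/8 + (485/16)*p + (3937/64)*p^2 + (45/4)*p^3 + (9/16)*p^4
expanded: Gamma^p_pp = (G E_p - 2F F_p + F E_q)/(2D), Gamma^p_pq = (G E_q - F G_p)/(2D), Gamma^p_qq = (2G F_q - G G_p - F G_q)/(2D), Gamma^q_pp = (2E F_p - E E_q - F E_p)/(2D), Gamma^q_pq = (E G_p - F E_q)/(2D), Gamma^q_qq = (E G_q - 2F F_q + F G_p)/(2D); substitute and cancel common factors


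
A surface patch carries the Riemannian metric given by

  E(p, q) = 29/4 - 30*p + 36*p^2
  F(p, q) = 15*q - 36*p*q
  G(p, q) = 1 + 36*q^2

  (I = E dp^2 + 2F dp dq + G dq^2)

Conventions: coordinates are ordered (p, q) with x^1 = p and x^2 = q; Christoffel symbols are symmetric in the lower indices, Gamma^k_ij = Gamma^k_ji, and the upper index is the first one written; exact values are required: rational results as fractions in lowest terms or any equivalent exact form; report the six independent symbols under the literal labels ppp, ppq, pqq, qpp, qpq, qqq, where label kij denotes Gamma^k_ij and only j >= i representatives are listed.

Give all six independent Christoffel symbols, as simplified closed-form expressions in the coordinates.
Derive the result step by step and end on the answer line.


E = 29/4 - 30*p + 36*p^2; F = 15*q - 36*p*q; G = 1 + 36*q^2
Gamma^k_ij = (1/2) g^{kl} (d_i g_jl + d_j g_il - d_l g_ij), with g^inv = (1/(EG-F^2)) [[G, -F], [-F, E]]
first partials: E_p = -30 + 72*p, E_q = 0, F_p = -36*q, F_q = 15 - 36*p, G_p = 0, G_q = 72*q
D = EG - F^2 = 29/4 - 30*p + 36*q^2 + 36*p^2
expanded: Gamma^p_pp = (G E_p - 2F F_p + F E_q)/(2D), Gamma^p_pq = (G E_q - F G_p)/(2D), Gamma^p_qq = (2G F_q - G G_p - F G_q)/(2D), Gamma^q_pp = (2E F_p - E E_q - F E_p)/(2D), Gamma^q_pq = (E G_p - F E_q)/(2D), Gamma^q_qq = (E G_q - 2F F_q + F G_p)/(2D); substitute and cancel common factors

Answer: Gamma_ppp = (144*p - 60)/(144*p^2 - 120*p + 144*q^2 + 29), Gamma_ppq = 0, Gamma_pqq = (60 - 144*p)/(144*p^2 - 120*p + 144*q^2 + 29), Gamma_qpp = -144*q/(144*p^2 - 120*p + 144*q^2 + 29), Gamma_qpq = 0, Gamma_qqq = 144*q/(144*p^2 - 120*p + 144*q^2 + 29)


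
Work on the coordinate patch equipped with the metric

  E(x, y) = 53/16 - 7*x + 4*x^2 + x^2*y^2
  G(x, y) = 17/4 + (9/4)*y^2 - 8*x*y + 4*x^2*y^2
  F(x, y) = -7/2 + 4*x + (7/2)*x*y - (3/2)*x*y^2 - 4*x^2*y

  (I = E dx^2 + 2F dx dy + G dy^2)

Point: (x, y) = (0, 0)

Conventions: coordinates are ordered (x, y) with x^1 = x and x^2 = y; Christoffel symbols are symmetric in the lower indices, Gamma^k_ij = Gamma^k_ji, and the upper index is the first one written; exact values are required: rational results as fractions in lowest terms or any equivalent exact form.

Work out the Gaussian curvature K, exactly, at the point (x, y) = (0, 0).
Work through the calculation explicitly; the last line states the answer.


E = 53/16, F = -7/2, G = 17/4, EG - F^2 = 117/64 at the point
E_x = -7, E_y = 0, F_x = 4, F_y = 0, G_x = 0, G_y = 0
E_yy = 0, F_xy = 7/2, G_xx = 0
Evaluate Brioschi's two determinant matrices M1, M2 and divide by (EG - F^2)^2.
M1 = [[-E_yy/2 + F_xy - G_xx/2, E_x/2, F_x - E_y/2], [F_y - G_x/2, E, F], [G_y/2, F, G]] = [[7/2, -7/2, 4], [0, 53/16, -7/2], [0, -7/2, 17/4]]; det M1 = 819/128
M2 = [[0, E_y/2, G_x/2], [E_y/2, E, F], [G_x/2, F, G]] = [[0, 0, 0], [0, 53/16, -7/2], [0, -7/2, 17/4]]; det M2 = 0
det M1 - det M2 = 819/128; K = 819/128 / (117/64)^2 = 224/117

Answer: K = 224/117


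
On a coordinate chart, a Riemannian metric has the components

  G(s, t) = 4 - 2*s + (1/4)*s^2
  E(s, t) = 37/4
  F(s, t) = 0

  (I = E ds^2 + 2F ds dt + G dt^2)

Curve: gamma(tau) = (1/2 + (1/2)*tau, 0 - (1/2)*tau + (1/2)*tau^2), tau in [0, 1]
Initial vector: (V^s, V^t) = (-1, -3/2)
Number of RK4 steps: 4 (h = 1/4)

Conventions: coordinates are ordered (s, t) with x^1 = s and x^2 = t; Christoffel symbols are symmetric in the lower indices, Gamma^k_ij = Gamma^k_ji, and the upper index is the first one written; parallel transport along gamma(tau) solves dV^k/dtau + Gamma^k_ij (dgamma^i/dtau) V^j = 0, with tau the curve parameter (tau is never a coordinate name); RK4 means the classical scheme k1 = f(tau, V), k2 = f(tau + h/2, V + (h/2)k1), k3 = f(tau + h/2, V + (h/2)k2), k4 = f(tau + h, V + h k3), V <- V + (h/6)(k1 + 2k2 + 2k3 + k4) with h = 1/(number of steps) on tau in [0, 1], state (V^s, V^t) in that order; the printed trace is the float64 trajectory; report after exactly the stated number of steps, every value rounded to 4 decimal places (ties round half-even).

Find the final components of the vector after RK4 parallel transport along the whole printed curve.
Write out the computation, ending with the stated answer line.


gamma'(tau) = (1/2, -1/2 + tau); f(tau, V)^k = -Gamma^k_ij(gamma(tau)) gamma'^i(tau) V^j; h = 1/4; intermediate values shown to 6 dp
curve data and Christoffel symbols at the stage parameters:
  tau = 0.000000: gamma = (0.500000, 0.000000), gamma' = (0.500000, -0.500000); Gamma_sss = 0.000000, Gamma_sst = 0.000000, Gamma_stt = 0.094595, Gamma_tss = 0.000000, Gamma_tst = -0.285714, Gamma_ttt = 0.000000
  tau = 0.125000: gamma = (0.562500, -0.054688), gamma' = (0.500000, -0.375000); Gamma_sss = 0.000000, Gamma_sst = 0.000000, Gamma_stt = 0.092905, Gamma_tss = 0.000000, Gamma_tst = -0.290909, Gamma_ttt = 0.000000
  tau = 0.250000: gamma = (0.625000, -0.093750), gamma' = (0.500000, -0.250000); Gamma_sss = 0.000000, Gamma_sst = 0.000000, Gamma_stt = 0.091216, Gamma_tss = 0.000000, Gamma_tst = -0.296296, Gamma_ttt = 0.000000
  tau = 0.375000: gamma = (0.687500, -0.117188), gamma' = (0.500000, -0.125000); Gamma_sss = 0.000000, Gamma_sst = 0.000000, Gamma_stt = 0.089527, Gamma_tss = 0.000000, Gamma_tst = -0.301887, Gamma_ttt = 0.000000
  tau = 0.500000: gamma = (0.750000, -0.125000), gamma' = (0.500000, 0.000000); Gamma_sss = 0.000000, Gamma_sst = 0.000000, Gamma_stt = 0.087838, Gamma_tss = 0.000000, Gamma_tst = -0.307692, Gamma_ttt = 0.000000
  tau = 0.625000: gamma = (0.812500, -0.117188), gamma' = (0.500000, 0.125000); Gamma_sss = 0.000000, Gamma_sst = 0.000000, Gamma_stt = 0.086149, Gamma_tss = 0.000000, Gamma_tst = -0.313725, Gamma_ttt = 0.000000
  tau = 0.750000: gamma = (0.875000, -0.093750), gamma' = (0.500000, 0.250000); Gamma_sss = 0.000000, Gamma_sst = 0.000000, Gamma_stt = 0.084459, Gamma_tss = 0.000000, Gamma_tst = -0.320000, Gamma_ttt = 0.000000
  tau = 0.875000: gamma = (0.937500, -0.054688), gamma' = (0.500000, 0.375000); Gamma_sss = 0.000000, Gamma_sst = 0.000000, Gamma_stt = 0.082770, Gamma_tss = 0.000000, Gamma_tst = -0.326531, Gamma_ttt = 0.000000
  tau = 1.000000: gamma = (1.000000, 0.000000), gamma' = (0.500000, 0.500000); Gamma_sss = 0.000000, Gamma_sst = 0.000000, Gamma_stt = 0.081081, Gamma_tss = 0.000000, Gamma_tst = -0.333333, Gamma_ttt = 0.000000
step 0: V^s = -1.0000, V^t = -1.5000
step 1: k1 = (-0.070946, -0.071429), k2 = (-0.052570, -0.109422), k3 = (-0.052736, -0.110364), k4 = (-0.034835, -0.151259); V <- V + (h/6)(k1 + 2k2 + 2k3 + k4): V^s = -1.0132, V^t = -1.5276
step 2: k1 = (-0.034835, -0.151260), k2 = (-0.017307, -0.195037), k3 = (-0.017368, -0.195945), k4 = (0.000000, -0.242551); V <- V + (h/6)(k1 + 2k2 + 2k3 + k4): V^s = -1.0175, V^t = -1.5766
step 3: k1 = (0.000000, -0.242551), k2 = (0.017304, -0.291966), k3 = (0.017371, -0.292850), k4 = (0.034835, -0.345022); V <- V + (h/6)(k1 + 2k2 + 2k3 + k4): V^s = -1.0132, V^t = -1.6498
step 4: k1 = (0.034835, -0.345023), k2 = (0.052547, -0.399927), k3 = (0.052760, -0.400776), k4 = (0.070946, -0.458331); V <- V + (h/6)(k1 + 2k2 + 2k3 + k4): V^s = -1.0000, V^t = -1.7500

Answer: V^s = -1.0000, V^t = -1.7500


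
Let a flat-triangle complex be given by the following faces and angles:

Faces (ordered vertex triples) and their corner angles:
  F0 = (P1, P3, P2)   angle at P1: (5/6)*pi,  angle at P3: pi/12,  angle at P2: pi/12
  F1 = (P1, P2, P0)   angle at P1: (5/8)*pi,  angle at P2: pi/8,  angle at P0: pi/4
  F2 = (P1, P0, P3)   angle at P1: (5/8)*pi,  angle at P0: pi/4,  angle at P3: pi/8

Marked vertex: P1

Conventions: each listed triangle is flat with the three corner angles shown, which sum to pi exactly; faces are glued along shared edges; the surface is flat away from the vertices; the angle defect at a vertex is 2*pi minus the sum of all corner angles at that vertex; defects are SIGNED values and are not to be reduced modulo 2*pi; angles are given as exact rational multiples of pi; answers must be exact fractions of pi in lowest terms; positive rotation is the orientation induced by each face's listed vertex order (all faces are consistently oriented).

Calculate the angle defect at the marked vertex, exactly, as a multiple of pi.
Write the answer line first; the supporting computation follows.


Answer: defect(P1) = -pi/12

Sum of corner angles at P1: (25/12)*pi
defect = 2*pi - (25/12)*pi
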